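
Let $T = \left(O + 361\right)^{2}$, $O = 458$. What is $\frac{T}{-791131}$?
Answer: $- \frac{670761}{791131} \approx -0.84785$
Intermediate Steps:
$T = 670761$ ($T = \left(458 + 361\right)^{2} = 819^{2} = 670761$)
$\frac{T}{-791131} = \frac{670761}{-791131} = 670761 \left(- \frac{1}{791131}\right) = - \frac{670761}{791131}$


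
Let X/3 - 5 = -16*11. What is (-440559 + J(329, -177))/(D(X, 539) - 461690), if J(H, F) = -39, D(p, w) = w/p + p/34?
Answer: 7684910316/8053078475 ≈ 0.95428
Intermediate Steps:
X = -513 (X = 15 + 3*(-16*11) = 15 + 3*(-176) = 15 - 528 = -513)
D(p, w) = p/34 + w/p (D(p, w) = w/p + p*(1/34) = w/p + p/34 = p/34 + w/p)
(-440559 + J(329, -177))/(D(X, 539) - 461690) = (-440559 - 39)/(((1/34)*(-513) + 539/(-513)) - 461690) = -440598/((-513/34 + 539*(-1/513)) - 461690) = -440598/((-513/34 - 539/513) - 461690) = -440598/(-281495/17442 - 461690) = -440598/(-8053078475/17442) = -440598*(-17442/8053078475) = 7684910316/8053078475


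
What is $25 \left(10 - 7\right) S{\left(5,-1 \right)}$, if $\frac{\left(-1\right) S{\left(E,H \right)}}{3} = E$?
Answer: $-1125$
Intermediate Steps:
$S{\left(E,H \right)} = - 3 E$
$25 \left(10 - 7\right) S{\left(5,-1 \right)} = 25 \left(10 - 7\right) \left(\left(-3\right) 5\right) = 25 \cdot 3 \left(-15\right) = 75 \left(-15\right) = -1125$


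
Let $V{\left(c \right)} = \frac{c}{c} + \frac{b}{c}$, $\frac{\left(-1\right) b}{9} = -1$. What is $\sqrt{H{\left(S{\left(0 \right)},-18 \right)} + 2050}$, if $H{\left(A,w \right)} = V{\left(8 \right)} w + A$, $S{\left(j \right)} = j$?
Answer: $\frac{\sqrt{8047}}{2} \approx 44.853$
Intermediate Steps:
$b = 9$ ($b = \left(-9\right) \left(-1\right) = 9$)
$V{\left(c \right)} = 1 + \frac{9}{c}$ ($V{\left(c \right)} = \frac{c}{c} + \frac{9}{c} = 1 + \frac{9}{c}$)
$H{\left(A,w \right)} = A + \frac{17 w}{8}$ ($H{\left(A,w \right)} = \frac{9 + 8}{8} w + A = \frac{1}{8} \cdot 17 w + A = \frac{17 w}{8} + A = A + \frac{17 w}{8}$)
$\sqrt{H{\left(S{\left(0 \right)},-18 \right)} + 2050} = \sqrt{\left(0 + \frac{17}{8} \left(-18\right)\right) + 2050} = \sqrt{\left(0 - \frac{153}{4}\right) + 2050} = \sqrt{- \frac{153}{4} + 2050} = \sqrt{\frac{8047}{4}} = \frac{\sqrt{8047}}{2}$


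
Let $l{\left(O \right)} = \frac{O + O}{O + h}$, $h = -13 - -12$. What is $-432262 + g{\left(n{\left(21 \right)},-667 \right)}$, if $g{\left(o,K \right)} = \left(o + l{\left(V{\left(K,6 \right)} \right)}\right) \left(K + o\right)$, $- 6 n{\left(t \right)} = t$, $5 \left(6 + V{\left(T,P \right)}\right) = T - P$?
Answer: $- \frac{25443560}{59} \approx -4.3125 \cdot 10^{5}$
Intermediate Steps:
$V{\left(T,P \right)} = -6 - \frac{P}{5} + \frac{T}{5}$ ($V{\left(T,P \right)} = -6 + \frac{T - P}{5} = -6 - \left(- \frac{T}{5} + \frac{P}{5}\right) = -6 - \frac{P}{5} + \frac{T}{5}$)
$n{\left(t \right)} = - \frac{t}{6}$
$h = -1$ ($h = -13 + 12 = -1$)
$l{\left(O \right)} = \frac{2 O}{-1 + O}$ ($l{\left(O \right)} = \frac{O + O}{O - 1} = \frac{2 O}{-1 + O}$)
$g{\left(o,K \right)} = \left(K + o\right) \left(o + \frac{2 \left(- \frac{36}{5} + \frac{K}{5}\right)}{- \frac{41}{5} + \frac{K}{5}}\right)$ ($g{\left(o,K \right)} = \left(o + \frac{2 \left(-6 - \frac{6}{5} + \frac{K}{5}\right)}{-1 - \left(\frac{36}{5} - \frac{K}{5}\right)}\right) \left(K + o\right) = \left(o + \frac{2 \left(- \frac{36}{5} + \frac{K}{5}\right)}{-1 + \left(- \frac{36}{5} + \frac{K}{5}\right)}\right) \left(K + o\right) = \left(o + \frac{2 \left(- \frac{36}{5} + \frac{K}{5}\right)}{- \frac{41}{5} + \frac{K}{5}}\right) \left(K + o\right) = \left(K + o\right) \left(o + \frac{2 \left(- \frac{36}{5} + \frac{K}{5}\right)}{- \frac{41}{5} + \frac{K}{5}}\right)$)
$-432262 + g{\left(n{\left(21 \right)},-667 \right)} = -432262 + \frac{2 \left(-667\right) \left(-36 - 667\right) + 2 \left(\left(- \frac{1}{6}\right) 21\right) \left(-36 - 667\right) + \left(- \frac{1}{6}\right) 21 \left(-41 - 667\right) \left(-667 - \frac{7}{2}\right)}{-41 - 667} = -432262 + \frac{2 \left(-667\right) \left(-703\right) + 2 \left(- \frac{7}{2}\right) \left(-703\right) - - 2478 \left(-667 - \frac{7}{2}\right)}{-708} = -432262 - \frac{937802 + 4921 - \left(-2478\right) \left(- \frac{1341}{2}\right)}{708} = -432262 - \frac{937802 + 4921 - 1661499}{708} = -432262 - - \frac{59898}{59} = -432262 + \frac{59898}{59} = - \frac{25443560}{59}$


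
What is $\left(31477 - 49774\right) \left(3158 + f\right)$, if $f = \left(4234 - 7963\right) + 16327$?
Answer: $-288287532$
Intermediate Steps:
$f = 12598$ ($f = \left(4234 - 7963\right) + 16327 = -3729 + 16327 = 12598$)
$\left(31477 - 49774\right) \left(3158 + f\right) = \left(31477 - 49774\right) \left(3158 + 12598\right) = \left(-18297\right) 15756 = -288287532$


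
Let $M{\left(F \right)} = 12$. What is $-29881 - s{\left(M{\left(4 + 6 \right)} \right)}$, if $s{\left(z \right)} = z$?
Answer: $-29893$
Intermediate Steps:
$-29881 - s{\left(M{\left(4 + 6 \right)} \right)} = -29881 - 12 = -29893$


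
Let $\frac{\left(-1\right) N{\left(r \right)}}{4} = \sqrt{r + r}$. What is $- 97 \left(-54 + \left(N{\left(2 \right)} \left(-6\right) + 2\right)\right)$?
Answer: $388$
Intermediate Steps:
$N{\left(r \right)} = - 4 \sqrt{2} \sqrt{r}$ ($N{\left(r \right)} = - 4 \sqrt{r + r} = - 4 \sqrt{2 r} = - 4 \sqrt{2} \sqrt{r}$)
$- 97 \left(-54 + \left(N{\left(2 \right)} \left(-6\right) + 2\right)\right) = - 97 \left(-54 + \left(- 4 \sqrt{2} \sqrt{2} \left(-6\right) + 2\right)\right) = - 97 \left(-54 + \left(\left(-8\right) \left(-6\right) + 2\right)\right) = - 97 \left(-54 + \left(48 + 2\right)\right) = - 97 \left(-54 + 50\right) = \left(-97\right) \left(-4\right) = 388$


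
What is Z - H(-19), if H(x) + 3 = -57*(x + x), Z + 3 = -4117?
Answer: -6283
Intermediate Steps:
Z = -4120 (Z = -3 - 4117 = -4120)
H(x) = -3 - 114*x (H(x) = -3 - 57*(x + x) = -3 - 114*x)
Z - H(-19) = -4120 - (-3 - 114*(-19)) = -4120 - (-3 + 2166) = -4120 - 1*2163 = -4120 - 2163 = -6283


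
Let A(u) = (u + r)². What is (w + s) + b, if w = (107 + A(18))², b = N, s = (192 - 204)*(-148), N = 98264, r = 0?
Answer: 285801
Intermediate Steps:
A(u) = u² (A(u) = (u + 0)² = u²)
s = 1776 (s = -12*(-148) = 1776)
b = 98264
w = 185761 (w = (107 + 18²)² = (107 + 324)² = 431² = 185761)
(w + s) + b = (185761 + 1776) + 98264 = 187537 + 98264 = 285801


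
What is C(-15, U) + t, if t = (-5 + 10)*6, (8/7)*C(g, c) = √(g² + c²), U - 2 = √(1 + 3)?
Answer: 30 + 7*√241/8 ≈ 43.584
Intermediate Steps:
U = 4 (U = 2 + √(1 + 3) = 2 + √4 = 2 + 2 = 4)
C(g, c) = 7*√(c² + g²)/8 (C(g, c) = 7*√(g² + c²)/8 = 7*√(c² + g²)/8)
t = 30 (t = 5*6 = 30)
C(-15, U) + t = 7*√(4² + (-15)²)/8 + 30 = 7*√(16 + 225)/8 + 30 = 7*√241/8 + 30 = 30 + 7*√241/8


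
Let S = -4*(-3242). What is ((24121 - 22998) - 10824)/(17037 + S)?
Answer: -9701/30005 ≈ -0.32331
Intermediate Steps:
S = 12968
((24121 - 22998) - 10824)/(17037 + S) = ((24121 - 22998) - 10824)/(17037 + 12968) = (1123 - 10824)/30005 = -9701*1/30005 = -9701/30005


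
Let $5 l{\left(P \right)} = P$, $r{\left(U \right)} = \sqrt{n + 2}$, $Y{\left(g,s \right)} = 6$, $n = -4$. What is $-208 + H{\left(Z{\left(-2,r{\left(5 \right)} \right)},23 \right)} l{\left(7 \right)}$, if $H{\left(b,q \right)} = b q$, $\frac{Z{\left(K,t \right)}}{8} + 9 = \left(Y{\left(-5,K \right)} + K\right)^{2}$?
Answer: $\frac{7976}{5} \approx 1595.2$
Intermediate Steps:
$r{\left(U \right)} = i \sqrt{2}$ ($r{\left(U \right)} = \sqrt{-4 + 2} = \sqrt{-2} = i \sqrt{2}$)
$l{\left(P \right)} = \frac{P}{5}$
$Z{\left(K,t \right)} = -72 + 8 \left(6 + K\right)^{2}$
$-208 + H{\left(Z{\left(-2,r{\left(5 \right)} \right)},23 \right)} l{\left(7 \right)} = -208 + \left(-72 + 8 \left(6 - 2\right)^{2}\right) 23 \cdot \frac{1}{5} \cdot 7 = -208 + \left(-72 + 8 \cdot 4^{2}\right) 23 \cdot \frac{7}{5} = -208 + \left(-72 + 8 \cdot 16\right) 23 \cdot \frac{7}{5} = -208 + \left(-72 + 128\right) 23 \cdot \frac{7}{5} = -208 + 56 \cdot 23 \cdot \frac{7}{5} = -208 + 1288 \cdot \frac{7}{5} = -208 + \frac{9016}{5} = \frac{7976}{5}$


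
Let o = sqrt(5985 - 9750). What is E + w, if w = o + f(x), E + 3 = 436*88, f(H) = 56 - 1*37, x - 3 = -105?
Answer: 38384 + I*sqrt(3765) ≈ 38384.0 + 61.36*I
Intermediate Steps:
x = -102 (x = 3 - 105 = -102)
f(H) = 19 (f(H) = 56 - 37 = 19)
E = 38365 (E = -3 + 436*88 = -3 + 38368 = 38365)
o = I*sqrt(3765) (o = sqrt(-3765) = I*sqrt(3765) ≈ 61.36*I)
w = 19 + I*sqrt(3765) (w = I*sqrt(3765) + 19 = 19 + I*sqrt(3765) ≈ 19.0 + 61.36*I)
E + w = 38365 + (19 + I*sqrt(3765)) = 38384 + I*sqrt(3765)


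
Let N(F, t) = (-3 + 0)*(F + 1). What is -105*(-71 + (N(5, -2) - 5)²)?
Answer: -48090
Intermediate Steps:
N(F, t) = -3 - 3*F (N(F, t) = -3*(1 + F) = -3 - 3*F)
-105*(-71 + (N(5, -2) - 5)²) = -105*(-71 + ((-3 - 3*5) - 5)²) = -105*(-71 + ((-3 - 15) - 5)²) = -105*(-71 + (-18 - 5)²) = -105*(-71 + (-23)²) = -105*(-71 + 529) = -105*458 = -48090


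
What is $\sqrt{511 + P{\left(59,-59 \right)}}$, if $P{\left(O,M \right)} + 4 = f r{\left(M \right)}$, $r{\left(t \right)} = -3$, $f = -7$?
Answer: $4 \sqrt{33} \approx 22.978$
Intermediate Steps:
$P{\left(O,M \right)} = 17$ ($P{\left(O,M \right)} = -4 - -21 = -4 + 21 = 17$)
$\sqrt{511 + P{\left(59,-59 \right)}} = \sqrt{511 + 17} = \sqrt{528} = 4 \sqrt{33}$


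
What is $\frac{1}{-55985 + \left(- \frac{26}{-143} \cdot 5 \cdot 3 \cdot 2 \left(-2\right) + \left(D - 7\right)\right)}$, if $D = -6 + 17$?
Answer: $- \frac{11}{615911} \approx -1.786 \cdot 10^{-5}$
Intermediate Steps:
$D = 11$
$\frac{1}{-55985 + \left(- \frac{26}{-143} \cdot 5 \cdot 3 \cdot 2 \left(-2\right) + \left(D - 7\right)\right)} = \frac{1}{-55985 + \left(- \frac{26}{-143} \cdot 5 \cdot 3 \cdot 2 \left(-2\right) + \left(11 - 7\right)\right)} = \frac{1}{-55985 + \left(\left(-26\right) \left(- \frac{1}{143}\right) 15 \left(-4\right) + 4\right)} = \frac{1}{-55985 + \left(\frac{2}{11} \left(-60\right) + 4\right)} = \frac{1}{-55985 + \left(- \frac{120}{11} + 4\right)} = \frac{1}{-55985 - \frac{76}{11}} = \frac{1}{- \frac{615911}{11}} = - \frac{11}{615911}$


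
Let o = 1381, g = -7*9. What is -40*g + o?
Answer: 3901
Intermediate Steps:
g = -63
-40*g + o = -40*(-63) + 1381 = 2520 + 1381 = 3901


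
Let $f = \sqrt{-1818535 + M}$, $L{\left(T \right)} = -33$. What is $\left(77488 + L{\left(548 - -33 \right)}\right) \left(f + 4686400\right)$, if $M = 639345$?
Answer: $362985112000 + 77455 i \sqrt{1179190} \approx 3.6299 \cdot 10^{11} + 8.4109 \cdot 10^{7} i$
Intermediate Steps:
$f = i \sqrt{1179190}$ ($f = \sqrt{-1818535 + 639345} = \sqrt{-1179190} = i \sqrt{1179190} \approx 1085.9 i$)
$\left(77488 + L{\left(548 - -33 \right)}\right) \left(f + 4686400\right) = \left(77488 - 33\right) \left(i \sqrt{1179190} + 4686400\right) = 77455 \left(4686400 + i \sqrt{1179190}\right) = 362985112000 + 77455 i \sqrt{1179190}$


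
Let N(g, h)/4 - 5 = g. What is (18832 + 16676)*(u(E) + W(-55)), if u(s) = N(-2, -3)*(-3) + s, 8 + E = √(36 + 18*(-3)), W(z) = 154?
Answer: 3905880 + 106524*I*√2 ≈ 3.9059e+6 + 1.5065e+5*I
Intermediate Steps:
N(g, h) = 20 + 4*g
E = -8 + 3*I*√2 (E = -8 + √(36 + 18*(-3)) = -8 + √(36 - 54) = -8 + √(-18) = -8 + 3*I*√2 ≈ -8.0 + 4.2426*I)
u(s) = -36 + s (u(s) = (20 + 4*(-2))*(-3) + s = (20 - 8)*(-3) + s = 12*(-3) + s = -36 + s)
(18832 + 16676)*(u(E) + W(-55)) = (18832 + 16676)*((-36 + (-8 + 3*I*√2)) + 154) = 35508*((-44 + 3*I*√2) + 154) = 35508*(110 + 3*I*√2) = 3905880 + 106524*I*√2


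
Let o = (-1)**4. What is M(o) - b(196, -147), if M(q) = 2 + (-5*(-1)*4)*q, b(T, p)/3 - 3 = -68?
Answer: 217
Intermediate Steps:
o = 1
b(T, p) = -195 (b(T, p) = 9 + 3*(-68) = 9 - 204 = -195)
M(q) = 2 + 20*q (M(q) = 2 + (5*4)*q = 2 + 20*q)
M(o) - b(196, -147) = (2 + 20*1) - 1*(-195) = (2 + 20) + 195 = 22 + 195 = 217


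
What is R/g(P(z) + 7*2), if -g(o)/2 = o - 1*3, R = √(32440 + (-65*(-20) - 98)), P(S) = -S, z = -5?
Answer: -3*√3738/32 ≈ -5.7318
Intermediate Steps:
R = 3*√3738 (R = √(32440 + (1300 - 98)) = √(32440 + 1202) = √33642 = 3*√3738 ≈ 183.42)
g(o) = 6 - 2*o (g(o) = -2*(o - 1*3) = -2*(o - 3) = -2*(-3 + o) = 6 - 2*o)
R/g(P(z) + 7*2) = (3*√3738)/(6 - 2*(-1*(-5) + 7*2)) = (3*√3738)/(6 - 2*(5 + 14)) = (3*√3738)/(6 - 2*19) = (3*√3738)/(6 - 38) = (3*√3738)/(-32) = (3*√3738)*(-1/32) = -3*√3738/32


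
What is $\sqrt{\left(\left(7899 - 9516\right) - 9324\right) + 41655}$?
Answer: $\sqrt{30714} \approx 175.25$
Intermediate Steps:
$\sqrt{\left(\left(7899 - 9516\right) - 9324\right) + 41655} = \sqrt{\left(-1617 - 9324\right) + 41655} = \sqrt{-10941 + 41655} = \sqrt{30714}$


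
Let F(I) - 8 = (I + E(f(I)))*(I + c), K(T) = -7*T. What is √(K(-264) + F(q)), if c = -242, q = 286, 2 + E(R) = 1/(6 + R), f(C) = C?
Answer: √76482611/73 ≈ 119.80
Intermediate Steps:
E(R) = -2 + 1/(6 + R)
F(I) = 8 + (-242 + I)*(I + (-11 - 2*I)/(6 + I)) (F(I) = 8 + (I + (-11 - 2*I)/(6 + I))*(I - 242) = 8 + (I + (-11 - 2*I)/(6 + I))*(-242 + I) = 8 + (-242 + I)*(I + (-11 - 2*I)/(6 + I)))
√(K(-264) + F(q)) = √(-7*(-264) + (2710 + 286³ - 971*286 - 238*286²)/(6 + 286)) = √(1848 + (2710 + 23393656 - 277706 - 238*81796)/292) = √(1848 + (2710 + 23393656 - 277706 - 19467448)/292) = √(1848 + (1/292)*3651212) = √(1848 + 912803/73) = √(1047707/73) = √76482611/73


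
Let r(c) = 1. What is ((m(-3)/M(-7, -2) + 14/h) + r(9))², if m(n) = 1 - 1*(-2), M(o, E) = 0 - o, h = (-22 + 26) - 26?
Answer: 3721/5929 ≈ 0.62759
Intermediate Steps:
h = -22 (h = 4 - 26 = -22)
M(o, E) = -o
m(n) = 3 (m(n) = 1 + 2 = 3)
((m(-3)/M(-7, -2) + 14/h) + r(9))² = ((3/((-1*(-7))) + 14/(-22)) + 1)² = ((3/7 + 14*(-1/22)) + 1)² = ((3*(⅐) - 7/11) + 1)² = ((3/7 - 7/11) + 1)² = (-16/77 + 1)² = (61/77)² = 3721/5929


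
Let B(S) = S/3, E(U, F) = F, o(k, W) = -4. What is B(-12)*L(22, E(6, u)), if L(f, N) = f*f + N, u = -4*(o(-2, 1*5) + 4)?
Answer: -1936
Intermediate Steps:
u = 0 (u = -4*(-4 + 4) = -4*0 = 0)
L(f, N) = N + f**2 (L(f, N) = f**2 + N = N + f**2)
B(S) = S/3 (B(S) = S*(1/3) = S/3)
B(-12)*L(22, E(6, u)) = ((1/3)*(-12))*(0 + 22**2) = -4*(0 + 484) = -4*484 = -1936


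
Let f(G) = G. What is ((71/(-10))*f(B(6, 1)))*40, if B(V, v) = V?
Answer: -1704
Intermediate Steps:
((71/(-10))*f(B(6, 1)))*40 = ((71/(-10))*6)*40 = ((71*(-⅒))*6)*40 = -71/10*6*40 = -213/5*40 = -1704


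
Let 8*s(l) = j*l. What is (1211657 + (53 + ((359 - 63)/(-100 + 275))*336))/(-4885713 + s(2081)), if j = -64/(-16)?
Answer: -60613916/244233625 ≈ -0.24818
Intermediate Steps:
j = 4 (j = -64*(-1/16) = 4)
s(l) = l/2 (s(l) = (4*l)/8 = l/2)
(1211657 + (53 + ((359 - 63)/(-100 + 275))*336))/(-4885713 + s(2081)) = (1211657 + (53 + ((359 - 63)/(-100 + 275))*336))/(-4885713 + (½)*2081) = (1211657 + (53 + (296/175)*336))/(-4885713 + 2081/2) = (1211657 + (53 + (296*(1/175))*336))/(-9769345/2) = (1211657 + (53 + (296/175)*336))*(-2/9769345) = (1211657 + (53 + 14208/25))*(-2/9769345) = (1211657 + 15533/25)*(-2/9769345) = (30306958/25)*(-2/9769345) = -60613916/244233625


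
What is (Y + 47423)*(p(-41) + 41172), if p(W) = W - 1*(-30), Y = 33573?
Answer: 3333876356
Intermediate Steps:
p(W) = 30 + W (p(W) = W + 30 = 30 + W)
(Y + 47423)*(p(-41) + 41172) = (33573 + 47423)*((30 - 41) + 41172) = 80996*(-11 + 41172) = 80996*41161 = 3333876356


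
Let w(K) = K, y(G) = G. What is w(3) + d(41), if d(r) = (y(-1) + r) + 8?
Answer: 51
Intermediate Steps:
d(r) = 7 + r (d(r) = (-1 + r) + 8 = 7 + r)
w(3) + d(41) = 3 + (7 + 41) = 3 + 48 = 51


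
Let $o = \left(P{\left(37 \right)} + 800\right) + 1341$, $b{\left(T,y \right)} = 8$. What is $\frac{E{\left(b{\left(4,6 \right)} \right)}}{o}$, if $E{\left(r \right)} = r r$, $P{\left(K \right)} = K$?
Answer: $\frac{32}{1089} \approx 0.029385$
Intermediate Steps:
$E{\left(r \right)} = r^{2}$
$o = 2178$ ($o = \left(37 + 800\right) + 1341 = 837 + 1341 = 2178$)
$\frac{E{\left(b{\left(4,6 \right)} \right)}}{o} = \frac{8^{2}}{2178} = 64 \cdot \frac{1}{2178} = \frac{32}{1089}$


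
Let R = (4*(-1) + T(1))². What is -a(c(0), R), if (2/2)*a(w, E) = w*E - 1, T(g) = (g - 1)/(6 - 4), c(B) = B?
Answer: 1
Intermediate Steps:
T(g) = -½ + g/2 (T(g) = (-1 + g)/2 = (-1 + g)*(½) = -½ + g/2)
R = 16 (R = (4*(-1) + (-½ + (½)*1))² = (-4 + (-½ + ½))² = (-4 + 0)² = (-4)² = 16)
a(w, E) = -1 + E*w (a(w, E) = w*E - 1 = E*w - 1 = -1 + E*w)
-a(c(0), R) = -(-1 + 16*0) = -(-1 + 0) = -1*(-1) = 1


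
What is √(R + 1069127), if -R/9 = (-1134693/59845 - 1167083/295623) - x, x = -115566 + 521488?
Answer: √18248668976162707663067535/1965728715 ≈ 2173.2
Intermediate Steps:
x = 405922
R = 7181798068482944/1965728715 (R = -9*((-1134693/59845 - 1167083/295623) - 1*405922) = -9*((-1134693*1/59845 - 1167083*1/295623) - 405922) = -9*((-1134693/59845 - 1167083/295623) - 405922) = -9*(-405285430874/17691558435 - 405922) = -9*(-7181798068482944/17691558435) = 7181798068482944/1965728715 ≈ 3.6535e+6)
√(R + 1069127) = √(7181798068482944/1965728715 + 1069127) = √(9283411712364749/1965728715) = √18248668976162707663067535/1965728715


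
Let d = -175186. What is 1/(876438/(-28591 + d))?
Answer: -203777/876438 ≈ -0.23251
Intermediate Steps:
1/(876438/(-28591 + d)) = 1/(876438/(-28591 - 175186)) = 1/(876438/(-203777)) = 1/(876438*(-1/203777)) = 1/(-876438/203777) = -203777/876438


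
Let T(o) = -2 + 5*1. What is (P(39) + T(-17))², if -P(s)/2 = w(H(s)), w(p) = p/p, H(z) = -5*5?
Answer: 1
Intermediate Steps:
H(z) = -25
w(p) = 1
T(o) = 3 (T(o) = -2 + 5 = 3)
P(s) = -2 (P(s) = -2*1 = -2)
(P(39) + T(-17))² = (-2 + 3)² = 1² = 1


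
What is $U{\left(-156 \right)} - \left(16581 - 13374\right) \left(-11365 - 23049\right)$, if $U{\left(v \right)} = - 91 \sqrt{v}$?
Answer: $110365698 - 182 i \sqrt{39} \approx 1.1037 \cdot 10^{8} - 1136.6 i$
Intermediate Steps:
$U{\left(-156 \right)} - \left(16581 - 13374\right) \left(-11365 - 23049\right) = - 91 \sqrt{-156} - \left(16581 - 13374\right) \left(-11365 - 23049\right) = - 91 \cdot 2 i \sqrt{39} - 3207 \left(-34414\right) = - 182 i \sqrt{39} - -110365698 = - 182 i \sqrt{39} + 110365698 = 110365698 - 182 i \sqrt{39}$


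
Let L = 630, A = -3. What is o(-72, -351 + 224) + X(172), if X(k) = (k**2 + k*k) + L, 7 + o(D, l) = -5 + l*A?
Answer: 60167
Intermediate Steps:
o(D, l) = -12 - 3*l (o(D, l) = -7 + (-5 + l*(-3)) = -7 + (-5 - 3*l) = -12 - 3*l)
X(k) = 630 + 2*k**2 (X(k) = (k**2 + k*k) + 630 = (k**2 + k**2) + 630 = 2*k**2 + 630 = 630 + 2*k**2)
o(-72, -351 + 224) + X(172) = (-12 - 3*(-351 + 224)) + (630 + 2*172**2) = (-12 - 3*(-127)) + (630 + 2*29584) = (-12 + 381) + (630 + 59168) = 369 + 59798 = 60167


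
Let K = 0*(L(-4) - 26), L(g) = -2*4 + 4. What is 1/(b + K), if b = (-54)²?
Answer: 1/2916 ≈ 0.00034294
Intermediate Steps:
L(g) = -4 (L(g) = -8 + 4 = -4)
K = 0 (K = 0*(-4 - 26) = 0*(-30) = 0)
b = 2916
1/(b + K) = 1/(2916 + 0) = 1/2916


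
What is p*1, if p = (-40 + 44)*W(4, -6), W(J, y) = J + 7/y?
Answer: 34/3 ≈ 11.333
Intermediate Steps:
p = 34/3 (p = (-40 + 44)*(4 + 7/(-6)) = 4*(4 + 7*(-⅙)) = 4*(4 - 7/6) = 4*(17/6) = 34/3 ≈ 11.333)
p*1 = (34/3)*1 = 34/3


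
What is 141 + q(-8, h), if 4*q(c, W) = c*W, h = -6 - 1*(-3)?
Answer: 147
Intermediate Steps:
h = -3 (h = -6 + 3 = -3)
q(c, W) = W*c/4 (q(c, W) = (c*W)/4 = (W*c)/4 = W*c/4)
141 + q(-8, h) = 141 + (¼)*(-3)*(-8) = 141 + 6 = 147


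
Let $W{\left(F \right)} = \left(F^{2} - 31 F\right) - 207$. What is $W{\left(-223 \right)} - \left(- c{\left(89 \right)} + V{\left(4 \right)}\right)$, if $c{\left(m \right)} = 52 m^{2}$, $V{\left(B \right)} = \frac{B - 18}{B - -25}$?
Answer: $\frac{13581497}{29} \approx 4.6833 \cdot 10^{5}$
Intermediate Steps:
$W{\left(F \right)} = -207 + F^{2} - 31 F$
$V{\left(B \right)} = \frac{-18 + B}{25 + B}$ ($V{\left(B \right)} = \frac{-18 + B}{B + 25} = \frac{-18 + B}{25 + B}$)
$W{\left(-223 \right)} - \left(- c{\left(89 \right)} + V{\left(4 \right)}\right) = \left(-207 + \left(-223\right)^{2} - -6913\right) + \left(52 \cdot 89^{2} - \frac{-18 + 4}{25 + 4}\right) = \left(-207 + 49729 + 6913\right) + \left(52 \cdot 7921 - \frac{1}{29} \left(-14\right)\right) = 56435 + \left(411892 - \frac{1}{29} \left(-14\right)\right) = 56435 + \left(411892 - - \frac{14}{29}\right) = 56435 + \left(411892 + \frac{14}{29}\right) = 56435 + \frac{11944882}{29} = \frac{13581497}{29}$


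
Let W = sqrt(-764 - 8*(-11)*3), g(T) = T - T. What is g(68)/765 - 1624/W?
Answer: 812*I*sqrt(5)/25 ≈ 72.627*I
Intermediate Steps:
g(T) = 0
W = 10*I*sqrt(5) (W = sqrt(-764 + 88*3) = sqrt(-764 + 264) = sqrt(-500) = 10*I*sqrt(5) ≈ 22.361*I)
g(68)/765 - 1624/W = 0/765 - 1624*(-I*sqrt(5)/50) = 0*(1/765) - (-812)*I*sqrt(5)/25 = 0 + 812*I*sqrt(5)/25 = 812*I*sqrt(5)/25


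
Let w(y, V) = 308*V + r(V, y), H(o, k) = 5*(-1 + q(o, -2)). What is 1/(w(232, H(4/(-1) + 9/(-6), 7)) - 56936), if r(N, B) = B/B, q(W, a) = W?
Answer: -1/66945 ≈ -1.4938e-5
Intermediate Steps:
r(N, B) = 1
H(o, k) = -5 + 5*o (H(o, k) = 5*(-1 + o) = -5 + 5*o)
w(y, V) = 1 + 308*V (w(y, V) = 308*V + 1 = 1 + 308*V)
1/(w(232, H(4/(-1) + 9/(-6), 7)) - 56936) = 1/((1 + 308*(-5 + 5*(4/(-1) + 9/(-6)))) - 56936) = 1/((1 + 308*(-5 + 5*(4*(-1) + 9*(-1/6)))) - 56936) = 1/((1 + 308*(-5 + 5*(-4 - 3/2))) - 56936) = 1/((1 + 308*(-5 + 5*(-11/2))) - 56936) = 1/((1 + 308*(-5 - 55/2)) - 56936) = 1/((1 + 308*(-65/2)) - 56936) = 1/((1 - 10010) - 56936) = 1/(-10009 - 56936) = 1/(-66945) = -1/66945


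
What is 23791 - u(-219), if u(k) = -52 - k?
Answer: 23624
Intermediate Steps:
23791 - u(-219) = 23791 - (-52 - 1*(-219)) = 23791 - (-52 + 219) = 23791 - 1*167 = 23791 - 167 = 23624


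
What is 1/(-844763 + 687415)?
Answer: -1/157348 ≈ -6.3553e-6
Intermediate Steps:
1/(-844763 + 687415) = 1/(-157348) = -1/157348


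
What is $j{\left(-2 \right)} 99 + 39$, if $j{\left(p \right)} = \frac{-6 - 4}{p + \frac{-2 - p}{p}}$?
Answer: $534$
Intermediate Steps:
$j{\left(p \right)} = - \frac{10}{p + \frac{-2 - p}{p}}$
$j{\left(-2 \right)} 99 + 39 = 10 \left(-2\right) \frac{1}{2 - 2 - \left(-2\right)^{2}} \cdot 99 + 39 = 10 \left(-2\right) \frac{1}{2 - 2 - 4} \cdot 99 + 39 = 10 \left(-2\right) \frac{1}{-4} \cdot 99 + 39 = 10 \left(-2\right) \left(- \frac{1}{4}\right) 99 + 39 = 5 \cdot 99 + 39 = 495 + 39 = 534$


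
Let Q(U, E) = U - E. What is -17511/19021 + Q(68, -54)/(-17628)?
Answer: -155502235/167651094 ≈ -0.92754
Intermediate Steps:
-17511/19021 + Q(68, -54)/(-17628) = -17511/19021 + (68 - 1*(-54))/(-17628) = -17511*1/19021 + (68 + 54)*(-1/17628) = -17511/19021 + 122*(-1/17628) = -17511/19021 - 61/8814 = -155502235/167651094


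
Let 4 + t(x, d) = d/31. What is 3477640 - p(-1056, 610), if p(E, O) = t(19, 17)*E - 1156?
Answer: 107729684/31 ≈ 3.4752e+6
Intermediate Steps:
t(x, d) = -4 + d/31
p(E, O) = -1156 - 107*E/31 (p(E, O) = (-4 + (1/31)*17)*E - 1156 = (-4 + 17/31)*E - 1156 = -107*E/31 - 1156 = -1156 - 107*E/31)
3477640 - p(-1056, 610) = 3477640 - (-1156 - 107/31*(-1056)) = 3477640 - (-1156 + 112992/31) = 3477640 - 1*77156/31 = 3477640 - 77156/31 = 107729684/31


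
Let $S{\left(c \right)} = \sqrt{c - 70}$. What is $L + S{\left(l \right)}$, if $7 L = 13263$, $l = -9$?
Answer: $\frac{13263}{7} + i \sqrt{79} \approx 1894.7 + 8.8882 i$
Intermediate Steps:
$S{\left(c \right)} = \sqrt{-70 + c}$
$L = \frac{13263}{7}$ ($L = \frac{1}{7} \cdot 13263 = \frac{13263}{7} \approx 1894.7$)
$L + S{\left(l \right)} = \frac{13263}{7} + \sqrt{-70 - 9} = \frac{13263}{7} + \sqrt{-79} = \frac{13263}{7} + i \sqrt{79}$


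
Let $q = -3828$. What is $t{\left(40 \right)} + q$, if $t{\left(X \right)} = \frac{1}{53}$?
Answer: $- \frac{202883}{53} \approx -3828.0$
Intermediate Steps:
$t{\left(X \right)} = \frac{1}{53}$
$t{\left(40 \right)} + q = \frac{1}{53} - 3828 = - \frac{202883}{53}$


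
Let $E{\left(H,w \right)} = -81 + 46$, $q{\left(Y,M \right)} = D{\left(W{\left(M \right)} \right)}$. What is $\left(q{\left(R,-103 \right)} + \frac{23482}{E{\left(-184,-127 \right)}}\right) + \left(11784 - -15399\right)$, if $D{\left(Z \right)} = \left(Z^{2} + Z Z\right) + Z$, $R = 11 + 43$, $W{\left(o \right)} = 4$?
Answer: $\frac{929183}{35} \approx 26548.0$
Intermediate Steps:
$R = 54$
$D{\left(Z \right)} = Z + 2 Z^{2}$ ($D{\left(Z \right)} = \left(Z^{2} + Z^{2}\right) + Z = 2 Z^{2} + Z = Z + 2 Z^{2}$)
$q{\left(Y,M \right)} = 36$ ($q{\left(Y,M \right)} = 4 \left(1 + 2 \cdot 4\right) = 4 \left(1 + 8\right) = 4 \cdot 9 = 36$)
$E{\left(H,w \right)} = -35$
$\left(q{\left(R,-103 \right)} + \frac{23482}{E{\left(-184,-127 \right)}}\right) + \left(11784 - -15399\right) = \left(36 + \frac{23482}{-35}\right) + \left(11784 - -15399\right) = \left(36 + 23482 \left(- \frac{1}{35}\right)\right) + \left(11784 + 15399\right) = \left(36 - \frac{23482}{35}\right) + 27183 = - \frac{22222}{35} + 27183 = \frac{929183}{35}$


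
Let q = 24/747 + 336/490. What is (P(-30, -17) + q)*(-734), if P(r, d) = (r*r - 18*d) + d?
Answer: -7610398994/8715 ≈ -8.7325e+5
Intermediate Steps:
P(r, d) = r² - 17*d (P(r, d) = (r² - 18*d) + d = r² - 17*d)
q = 6256/8715 (q = 24*(1/747) + 336*(1/490) = 8/249 + 24/35 = 6256/8715 ≈ 0.71784)
(P(-30, -17) + q)*(-734) = (((-30)² - 17*(-17)) + 6256/8715)*(-734) = ((900 + 289) + 6256/8715)*(-734) = (1189 + 6256/8715)*(-734) = (10368391/8715)*(-734) = -7610398994/8715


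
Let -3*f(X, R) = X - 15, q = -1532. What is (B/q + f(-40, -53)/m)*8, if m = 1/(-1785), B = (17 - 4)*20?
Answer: -100269920/383 ≈ -2.6180e+5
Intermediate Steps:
B = 260 (B = 13*20 = 260)
f(X, R) = 5 - X/3 (f(X, R) = -(X - 15)/3 = -(-15 + X)/3 = 5 - X/3)
m = -1/1785 ≈ -0.00056022
(B/q + f(-40, -53)/m)*8 = (260/(-1532) + (5 - ⅓*(-40))/(-1/1785))*8 = (260*(-1/1532) + (5 + 40/3)*(-1785))*8 = (-65/383 + (55/3)*(-1785))*8 = (-65/383 - 32725)*8 = -12533740/383*8 = -100269920/383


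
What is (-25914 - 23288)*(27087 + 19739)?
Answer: -2303932852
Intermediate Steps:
(-25914 - 23288)*(27087 + 19739) = -49202*46826 = -2303932852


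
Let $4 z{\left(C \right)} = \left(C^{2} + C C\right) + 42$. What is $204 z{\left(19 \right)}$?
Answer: $38964$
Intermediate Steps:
$z{\left(C \right)} = \frac{21}{2} + \frac{C^{2}}{2}$ ($z{\left(C \right)} = \frac{\left(C^{2} + C C\right) + 42}{4} = \frac{\left(C^{2} + C^{2}\right) + 42}{4} = \frac{2 C^{2} + 42}{4} = \frac{42 + 2 C^{2}}{4} = \frac{21}{2} + \frac{C^{2}}{2}$)
$204 z{\left(19 \right)} = 204 \left(\frac{21}{2} + \frac{19^{2}}{2}\right) = 204 \left(\frac{21}{2} + \frac{1}{2} \cdot 361\right) = 204 \left(\frac{21}{2} + \frac{361}{2}\right) = 204 \cdot 191 = 38964$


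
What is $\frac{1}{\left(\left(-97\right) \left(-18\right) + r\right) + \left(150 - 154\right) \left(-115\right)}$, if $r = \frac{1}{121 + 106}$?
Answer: $\frac{227}{500763} \approx 0.00045331$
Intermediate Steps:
$r = \frac{1}{227} \approx 0.0044053$
$\frac{1}{\left(\left(-97\right) \left(-18\right) + r\right) + \left(150 - 154\right) \left(-115\right)} = \frac{1}{\left(\left(-97\right) \left(-18\right) + \frac{1}{227}\right) + \left(150 - 154\right) \left(-115\right)} = \frac{1}{\left(1746 + \frac{1}{227}\right) - -460} = \frac{1}{\frac{396343}{227} + 460} = \frac{1}{\frac{500763}{227}} = \frac{227}{500763}$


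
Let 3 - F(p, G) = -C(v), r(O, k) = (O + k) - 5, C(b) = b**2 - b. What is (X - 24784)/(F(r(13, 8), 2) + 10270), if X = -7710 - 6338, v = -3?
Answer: -38832/10285 ≈ -3.7756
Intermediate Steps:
r(O, k) = -5 + O + k
X = -14048
F(p, G) = 15 (F(p, G) = 3 - (-1)*(-3*(-1 - 3)) = 3 - (-1)*(-3*(-4)) = 3 - (-1)*12 = 3 - 1*(-12) = 3 + 12 = 15)
(X - 24784)/(F(r(13, 8), 2) + 10270) = (-14048 - 24784)/(15 + 10270) = -38832/10285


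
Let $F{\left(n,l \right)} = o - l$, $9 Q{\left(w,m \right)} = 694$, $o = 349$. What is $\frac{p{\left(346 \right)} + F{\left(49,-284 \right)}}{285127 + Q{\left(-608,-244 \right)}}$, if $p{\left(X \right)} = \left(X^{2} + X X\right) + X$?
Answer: $\frac{2163699}{2566837} \approx 0.84294$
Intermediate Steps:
$Q{\left(w,m \right)} = \frac{694}{9}$ ($Q{\left(w,m \right)} = \frac{1}{9} \cdot 694 = \frac{694}{9}$)
$p{\left(X \right)} = X + 2 X^{2}$ ($p{\left(X \right)} = \left(X^{2} + X^{2}\right) + X = 2 X^{2} + X = X + 2 X^{2}$)
$F{\left(n,l \right)} = 349 - l$
$\frac{p{\left(346 \right)} + F{\left(49,-284 \right)}}{285127 + Q{\left(-608,-244 \right)}} = \frac{346 \left(1 + 2 \cdot 346\right) + \left(349 - -284\right)}{285127 + \frac{694}{9}} = \frac{346 \left(1 + 692\right) + \left(349 + 284\right)}{\frac{2566837}{9}} = \left(346 \cdot 693 + 633\right) \frac{9}{2566837} = \left(239778 + 633\right) \frac{9}{2566837} = 240411 \cdot \frac{9}{2566837} = \frac{2163699}{2566837}$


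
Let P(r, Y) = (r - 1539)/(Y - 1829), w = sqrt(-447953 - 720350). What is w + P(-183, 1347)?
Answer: 861/241 + I*sqrt(1168303) ≈ 3.5726 + 1080.9*I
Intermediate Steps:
w = I*sqrt(1168303) (w = sqrt(-1168303) = I*sqrt(1168303) ≈ 1080.9*I)
P(r, Y) = (-1539 + r)/(-1829 + Y)
w + P(-183, 1347) = I*sqrt(1168303) + (-1539 - 183)/(-1829 + 1347) = I*sqrt(1168303) - 1722/(-482) = I*sqrt(1168303) - 1/482*(-1722) = I*sqrt(1168303) + 861/241 = 861/241 + I*sqrt(1168303)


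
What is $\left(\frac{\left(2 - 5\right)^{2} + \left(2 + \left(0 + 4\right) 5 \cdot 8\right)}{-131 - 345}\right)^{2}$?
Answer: $\frac{29241}{226576} \approx 0.12906$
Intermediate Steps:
$\left(\frac{\left(2 - 5\right)^{2} + \left(2 + \left(0 + 4\right) 5 \cdot 8\right)}{-131 - 345}\right)^{2} = \left(\frac{\left(-3\right)^{2} + \left(2 + 4 \cdot 5 \cdot 8\right)}{-476}\right)^{2} = \left(\left(9 + \left(2 + 20 \cdot 8\right)\right) \left(- \frac{1}{476}\right)\right)^{2} = \left(\left(9 + \left(2 + 160\right)\right) \left(- \frac{1}{476}\right)\right)^{2} = \left(\left(9 + 162\right) \left(- \frac{1}{476}\right)\right)^{2} = \left(171 \left(- \frac{1}{476}\right)\right)^{2} = \left(- \frac{171}{476}\right)^{2} = \frac{29241}{226576}$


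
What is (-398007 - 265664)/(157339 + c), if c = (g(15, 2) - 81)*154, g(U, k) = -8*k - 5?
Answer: -663671/141631 ≈ -4.6859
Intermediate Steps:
g(U, k) = -5 - 8*k
c = -15708 (c = ((-5 - 8*2) - 81)*154 = ((-5 - 16) - 81)*154 = (-21 - 81)*154 = -102*154 = -15708)
(-398007 - 265664)/(157339 + c) = (-398007 - 265664)/(157339 - 15708) = -663671/141631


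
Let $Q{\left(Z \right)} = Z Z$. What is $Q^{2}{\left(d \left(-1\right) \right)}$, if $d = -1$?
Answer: $1$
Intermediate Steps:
$Q{\left(Z \right)} = Z^{2}$
$Q^{2}{\left(d \left(-1\right) \right)} = \left(\left(\left(-1\right) \left(-1\right)\right)^{2}\right)^{2} = \left(1^{2}\right)^{2} = 1^{2} = 1$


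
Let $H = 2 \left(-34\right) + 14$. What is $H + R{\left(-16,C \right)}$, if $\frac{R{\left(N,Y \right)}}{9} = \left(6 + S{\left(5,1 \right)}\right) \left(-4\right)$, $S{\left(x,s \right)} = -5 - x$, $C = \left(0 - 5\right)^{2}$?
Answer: $90$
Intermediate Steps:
$C = 25$ ($C = \left(-5\right)^{2} = 25$)
$H = -54$ ($H = -68 + 14 = -54$)
$R{\left(N,Y \right)} = 144$ ($R{\left(N,Y \right)} = 9 \left(6 - 10\right) \left(-4\right) = 9 \left(\left(-4\right) \left(-4\right)\right) = 9 \cdot 16 = 144$)
$H + R{\left(-16,C \right)} = -54 + 144 = 90$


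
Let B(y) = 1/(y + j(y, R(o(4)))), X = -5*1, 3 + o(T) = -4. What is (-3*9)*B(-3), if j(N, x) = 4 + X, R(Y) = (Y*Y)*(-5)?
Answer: 27/4 ≈ 6.7500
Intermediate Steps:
o(T) = -7 (o(T) = -3 - 4 = -7)
R(Y) = -5*Y² (R(Y) = Y²*(-5) = -5*Y²)
X = -5
j(N, x) = -1 (j(N, x) = 4 - 5 = -1)
B(y) = 1/(-1 + y) (B(y) = 1/(y - 1) = 1/(-1 + y))
(-3*9)*B(-3) = (-3*9)/(-1 - 3) = -27/(-4) = -27*(-¼) = 27/4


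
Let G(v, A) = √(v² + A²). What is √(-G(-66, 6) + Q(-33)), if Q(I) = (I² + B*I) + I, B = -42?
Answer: √(2442 - 6*√122) ≈ 48.741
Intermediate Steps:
G(v, A) = √(A² + v²)
Q(I) = I² - 41*I (Q(I) = (I² - 42*I) + I = I² - 41*I)
√(-G(-66, 6) + Q(-33)) = √(-√(6² + (-66)²) - 33*(-41 - 33)) = √(-√(36 + 4356) - 33*(-74)) = √(-√4392 + 2442) = √(-6*√122 + 2442) = √(2442 - 6*√122)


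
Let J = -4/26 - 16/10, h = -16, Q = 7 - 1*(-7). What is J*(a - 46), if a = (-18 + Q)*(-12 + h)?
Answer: -7524/65 ≈ -115.75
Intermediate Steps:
Q = 14 (Q = 7 + 7 = 14)
J = -114/65 (J = -4*1/26 - 16*⅒ = -2/13 - 8/5 = -114/65 ≈ -1.7538)
a = 112 (a = (-18 + 14)*(-12 - 16) = -4*(-28) = 112)
J*(a - 46) = -114*(112 - 46)/65 = -114/65*66 = -7524/65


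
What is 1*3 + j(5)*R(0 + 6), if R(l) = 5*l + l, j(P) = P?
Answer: 183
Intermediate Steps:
R(l) = 6*l
1*3 + j(5)*R(0 + 6) = 1*3 + 5*(6*(0 + 6)) = 3 + 5*(6*6) = 3 + 5*36 = 3 + 180 = 183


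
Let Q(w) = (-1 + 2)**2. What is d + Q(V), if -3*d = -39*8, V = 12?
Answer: 105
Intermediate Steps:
Q(w) = 1 (Q(w) = 1**2 = 1)
d = 104 (d = -(-13)*8 = -1/3*(-312) = 104)
d + Q(V) = 104 + 1 = 105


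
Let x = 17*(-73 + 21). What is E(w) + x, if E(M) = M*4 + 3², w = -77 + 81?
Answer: -859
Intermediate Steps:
w = 4
x = -884 (x = 17*(-52) = -884)
E(M) = 9 + 4*M (E(M) = 4*M + 9 = 9 + 4*M)
E(w) + x = (9 + 4*4) - 884 = (9 + 16) - 884 = 25 - 884 = -859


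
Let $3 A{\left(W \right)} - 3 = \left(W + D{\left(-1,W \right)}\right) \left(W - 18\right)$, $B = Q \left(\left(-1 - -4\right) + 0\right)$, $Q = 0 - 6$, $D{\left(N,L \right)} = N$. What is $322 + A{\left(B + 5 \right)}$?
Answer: $\frac{1403}{3} \approx 467.67$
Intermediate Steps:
$Q = -6$ ($Q = 0 - 6 = -6$)
$B = -18$ ($B = - 6 \left(\left(-1 - -4\right) + 0\right) = - 6 \left(\left(-1 + 4\right) + 0\right) = - 6 \left(3 + 0\right) = \left(-6\right) 3 = -18$)
$A{\left(W \right)} = 1 + \frac{\left(-1 + W\right) \left(-18 + W\right)}{3}$ ($A{\left(W \right)} = 1 + \frac{\left(W - 1\right) \left(W - 18\right)}{3} = 1 + \frac{\left(-1 + W\right) \left(-18 + W\right)}{3}$)
$322 + A{\left(B + 5 \right)} = 322 + \left(7 - \frac{19 \left(-18 + 5\right)}{3} + \frac{\left(-18 + 5\right)^{2}}{3}\right) = 322 + \left(7 - - \frac{247}{3} + \frac{\left(-13\right)^{2}}{3}\right) = 322 + \left(7 + \frac{247}{3} + \frac{1}{3} \cdot 169\right) = 322 + \left(7 + \frac{247}{3} + \frac{169}{3}\right) = 322 + \frac{437}{3} = \frac{1403}{3}$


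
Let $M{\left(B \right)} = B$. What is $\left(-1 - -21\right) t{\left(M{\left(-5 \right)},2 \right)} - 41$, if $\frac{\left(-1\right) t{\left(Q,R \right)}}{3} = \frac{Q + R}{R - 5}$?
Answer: $-101$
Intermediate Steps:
$t{\left(Q,R \right)} = - \frac{3 \left(Q + R\right)}{-5 + R}$ ($t{\left(Q,R \right)} = - 3 \frac{Q + R}{R - 5} = - 3 \frac{Q + R}{-5 + R} = - \frac{3 \left(Q + R\right)}{-5 + R}$)
$\left(-1 - -21\right) t{\left(M{\left(-5 \right)},2 \right)} - 41 = \left(-1 - -21\right) \frac{3 \left(\left(-1\right) \left(-5\right) - 2\right)}{-5 + 2} - 41 = \left(-1 + 21\right) \frac{3 \left(5 - 2\right)}{-3} - 41 = 20 \cdot 3 \left(- \frac{1}{3}\right) 3 - 41 = 20 \left(-3\right) - 41 = -60 - 41 = -101$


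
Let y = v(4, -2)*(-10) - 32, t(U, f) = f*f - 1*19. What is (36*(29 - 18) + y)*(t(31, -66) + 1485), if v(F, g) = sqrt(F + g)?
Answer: 2119208 - 58220*sqrt(2) ≈ 2.0369e+6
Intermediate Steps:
t(U, f) = -19 + f**2 (t(U, f) = f**2 - 19 = -19 + f**2)
y = -32 - 10*sqrt(2) (y = sqrt(4 - 2)*(-10) - 32 = sqrt(2)*(-10) - 32 = -10*sqrt(2) - 32 = -32 - 10*sqrt(2) ≈ -46.142)
(36*(29 - 18) + y)*(t(31, -66) + 1485) = (36*(29 - 18) + (-32 - 10*sqrt(2)))*((-19 + (-66)**2) + 1485) = (36*11 + (-32 - 10*sqrt(2)))*((-19 + 4356) + 1485) = (396 + (-32 - 10*sqrt(2)))*(4337 + 1485) = (364 - 10*sqrt(2))*5822 = 2119208 - 58220*sqrt(2)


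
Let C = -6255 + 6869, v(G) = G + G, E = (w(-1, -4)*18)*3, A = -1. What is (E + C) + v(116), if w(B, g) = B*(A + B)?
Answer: 954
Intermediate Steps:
w(B, g) = B*(-1 + B)
E = 108 (E = (-(-1 - 1)*18)*3 = (-1*(-2)*18)*3 = (2*18)*3 = 36*3 = 108)
v(G) = 2*G
C = 614
(E + C) + v(116) = (108 + 614) + 2*116 = 722 + 232 = 954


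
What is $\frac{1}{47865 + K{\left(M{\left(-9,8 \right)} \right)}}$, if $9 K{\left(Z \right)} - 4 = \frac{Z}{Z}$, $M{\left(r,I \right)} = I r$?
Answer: $\frac{9}{430790} \approx 2.0892 \cdot 10^{-5}$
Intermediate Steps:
$K{\left(Z \right)} = \frac{5}{9}$ ($K{\left(Z \right)} = \frac{4}{9} + \frac{Z \frac{1}{Z}}{9} = \frac{4}{9} + \frac{1}{9} \cdot 1 = \frac{4}{9} + \frac{1}{9} = \frac{5}{9}$)
$\frac{1}{47865 + K{\left(M{\left(-9,8 \right)} \right)}} = \frac{1}{47865 + \frac{5}{9}} = \frac{1}{\frac{430790}{9}} = \frac{9}{430790}$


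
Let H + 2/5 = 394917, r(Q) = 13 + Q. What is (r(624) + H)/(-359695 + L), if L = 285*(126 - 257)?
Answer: -988884/992575 ≈ -0.99628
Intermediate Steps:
L = -37335 (L = 285*(-131) = -37335)
H = 1974583/5 (H = -2/5 + 394917 = 1974583/5 ≈ 3.9492e+5)
(r(624) + H)/(-359695 + L) = ((13 + 624) + 1974583/5)/(-359695 - 37335) = (637 + 1974583/5)/(-397030) = (1977768/5)*(-1/397030) = -988884/992575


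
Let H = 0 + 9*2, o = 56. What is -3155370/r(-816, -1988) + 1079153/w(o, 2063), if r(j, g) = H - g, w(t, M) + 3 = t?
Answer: 58751362/3127 ≈ 18788.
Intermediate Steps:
w(t, M) = -3 + t
H = 18 (H = 0 + 18 = 18)
r(j, g) = 18 - g
-3155370/r(-816, -1988) + 1079153/w(o, 2063) = -3155370/(18 - 1*(-1988)) + 1079153/(-3 + 56) = -3155370/(18 + 1988) + 1079153/53 = -3155370/2006 + 1079153*(1/53) = -3155370*1/2006 + 1079153/53 = -92805/59 + 1079153/53 = 58751362/3127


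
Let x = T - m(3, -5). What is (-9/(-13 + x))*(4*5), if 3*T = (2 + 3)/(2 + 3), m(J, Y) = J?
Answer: 540/47 ≈ 11.489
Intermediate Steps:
T = ⅓ (T = ((2 + 3)/(2 + 3))/3 = (5/5)/3 = (5*(⅕))/3 = (⅓)*1 = ⅓ ≈ 0.33333)
x = -8/3 (x = ⅓ - 1*3 = ⅓ - 3 = -8/3 ≈ -2.6667)
(-9/(-13 + x))*(4*5) = (-9/(-13 - 8/3))*(4*5) = -9/(-47/3)*20 = -9*(-3/47)*20 = (27/47)*20 = 540/47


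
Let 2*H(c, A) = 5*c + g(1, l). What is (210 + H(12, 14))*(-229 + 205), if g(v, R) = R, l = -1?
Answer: -5748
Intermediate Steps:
H(c, A) = -1/2 + 5*c/2 (H(c, A) = (5*c - 1)/2 = (-1 + 5*c)/2 = -1/2 + 5*c/2)
(210 + H(12, 14))*(-229 + 205) = (210 + (-1/2 + (5/2)*12))*(-229 + 205) = (210 + (-1/2 + 30))*(-24) = (210 + 59/2)*(-24) = (479/2)*(-24) = -5748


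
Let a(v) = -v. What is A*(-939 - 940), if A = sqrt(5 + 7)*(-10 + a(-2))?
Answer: 30064*sqrt(3) ≈ 52072.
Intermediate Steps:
A = -16*sqrt(3) (A = sqrt(5 + 7)*(-10 - 1*(-2)) = sqrt(12)*(-10 + 2) = (2*sqrt(3))*(-8) = -16*sqrt(3) ≈ -27.713)
A*(-939 - 940) = (-16*sqrt(3))*(-939 - 940) = -16*sqrt(3)*(-1879) = 30064*sqrt(3)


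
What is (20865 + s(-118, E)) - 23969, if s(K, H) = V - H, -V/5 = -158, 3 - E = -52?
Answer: -2369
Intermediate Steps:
E = 55 (E = 3 - 1*(-52) = 3 + 52 = 55)
V = 790 (V = -5*(-158) = 790)
s(K, H) = 790 - H
(20865 + s(-118, E)) - 23969 = (20865 + (790 - 1*55)) - 23969 = (20865 + (790 - 55)) - 23969 = (20865 + 735) - 23969 = 21600 - 23969 = -2369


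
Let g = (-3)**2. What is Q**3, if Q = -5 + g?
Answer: 64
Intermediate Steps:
g = 9
Q = 4 (Q = -5 + 9 = 4)
Q**3 = 4**3 = 64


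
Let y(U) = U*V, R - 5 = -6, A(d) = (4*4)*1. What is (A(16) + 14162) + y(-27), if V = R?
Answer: 14205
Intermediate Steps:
A(d) = 16 (A(d) = 16*1 = 16)
R = -1 (R = 5 - 6 = -1)
V = -1
y(U) = -U (y(U) = U*(-1) = -U)
(A(16) + 14162) + y(-27) = (16 + 14162) - 1*(-27) = 14178 + 27 = 14205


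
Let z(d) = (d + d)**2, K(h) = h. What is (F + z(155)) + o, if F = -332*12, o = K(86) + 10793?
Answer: 102995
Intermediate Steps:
z(d) = 4*d**2 (z(d) = (2*d)**2 = 4*d**2)
o = 10879 (o = 86 + 10793 = 10879)
F = -3984
(F + z(155)) + o = (-3984 + 4*155**2) + 10879 = (-3984 + 4*24025) + 10879 = (-3984 + 96100) + 10879 = 92116 + 10879 = 102995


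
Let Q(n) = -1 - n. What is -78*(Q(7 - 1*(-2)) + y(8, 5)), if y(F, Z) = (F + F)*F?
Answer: -9204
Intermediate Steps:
y(F, Z) = 2*F² (y(F, Z) = (2*F)*F = 2*F²)
-78*(Q(7 - 1*(-2)) + y(8, 5)) = -78*((-1 - (7 - 1*(-2))) + 2*8²) = -78*((-1 - (7 + 2)) + 2*64) = -78*((-1 - 1*9) + 128) = -78*((-1 - 9) + 128) = -78*(-10 + 128) = -78*118 = -9204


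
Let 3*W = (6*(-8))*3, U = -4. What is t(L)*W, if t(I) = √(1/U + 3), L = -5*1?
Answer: -24*√11 ≈ -79.599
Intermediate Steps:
L = -5
W = -48 (W = ((6*(-8))*3)/3 = (-48*3)/3 = (⅓)*(-144) = -48)
t(I) = √11/2 (t(I) = √(1/(-4) + 3) = √(-¼ + 3) = √(11/4) = √11/2)
t(L)*W = (√11/2)*(-48) = -24*√11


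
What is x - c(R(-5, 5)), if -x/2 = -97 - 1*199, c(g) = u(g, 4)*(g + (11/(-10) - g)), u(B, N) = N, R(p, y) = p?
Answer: 2982/5 ≈ 596.40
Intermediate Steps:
c(g) = -22/5 (c(g) = 4*(g + (11/(-10) - g)) = 4*(g + (11*(-⅒) - g)) = 4*(g + (-11/10 - g)) = 4*(-11/10) = -22/5)
x = 592 (x = -2*(-97 - 1*199) = -2*(-97 - 199) = -2*(-296) = 592)
x - c(R(-5, 5)) = 592 - 1*(-22/5) = 592 + 22/5 = 2982/5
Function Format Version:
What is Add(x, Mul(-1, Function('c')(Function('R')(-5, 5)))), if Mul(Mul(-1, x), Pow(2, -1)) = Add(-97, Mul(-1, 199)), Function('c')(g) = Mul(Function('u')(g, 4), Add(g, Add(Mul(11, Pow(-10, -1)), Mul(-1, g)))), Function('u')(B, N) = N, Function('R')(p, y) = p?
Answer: Rational(2982, 5) ≈ 596.40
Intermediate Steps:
Function('c')(g) = Rational(-22, 5) (Function('c')(g) = Mul(4, Add(g, Add(Mul(11, Pow(-10, -1)), Mul(-1, g)))) = Mul(4, Add(g, Add(Mul(11, Rational(-1, 10)), Mul(-1, g)))) = Mul(4, Add(g, Add(Rational(-11, 10), Mul(-1, g)))) = Mul(4, Rational(-11, 10)) = Rational(-22, 5))
x = 592 (x = Mul(-2, Add(-97, Mul(-1, 199))) = Mul(-2, Add(-97, -199)) = Mul(-2, -296) = 592)
Add(x, Mul(-1, Function('c')(Function('R')(-5, 5)))) = Add(592, Mul(-1, Rational(-22, 5))) = Add(592, Rational(22, 5)) = Rational(2982, 5)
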